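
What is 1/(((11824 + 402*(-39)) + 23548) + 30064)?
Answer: 1/49758 ≈ 2.0097e-5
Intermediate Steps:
1/(((11824 + 402*(-39)) + 23548) + 30064) = 1/(((11824 - 15678) + 23548) + 30064) = 1/((-3854 + 23548) + 30064) = 1/(19694 + 30064) = 1/49758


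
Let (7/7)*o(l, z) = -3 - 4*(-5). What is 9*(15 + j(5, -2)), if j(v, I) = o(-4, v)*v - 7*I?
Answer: 1026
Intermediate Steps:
o(l, z) = 17 (o(l, z) = -3 - 4*(-5) = -3 + 20 = 17)
j(v, I) = -7*I + 17*v (j(v, I) = 17*v - 7*I = -7*I + 17*v)
9*(15 + j(5, -2)) = 9*(15 + (-7*(-2) + 17*5)) = 9*(15 + (14 + 85)) = 9*(15 + 99) = 9*114 = 1026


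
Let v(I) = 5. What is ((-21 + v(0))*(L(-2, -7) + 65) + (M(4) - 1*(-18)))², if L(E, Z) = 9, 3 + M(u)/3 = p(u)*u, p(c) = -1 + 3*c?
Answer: 1087849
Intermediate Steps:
M(u) = -9 + 3*u*(-1 + 3*u) (M(u) = -9 + 3*((-1 + 3*u)*u) = -9 + 3*(u*(-1 + 3*u)) = -9 + 3*u*(-1 + 3*u))
((-21 + v(0))*(L(-2, -7) + 65) + (M(4) - 1*(-18)))² = ((-21 + 5)*(9 + 65) + ((-9 + 3*4*(-1 + 3*4)) - 1*(-18)))² = (-16*74 + ((-9 + 3*4*(-1 + 12)) + 18))² = (-1184 + ((-9 + 3*4*11) + 18))² = (-1184 + ((-9 + 132) + 18))² = (-1184 + (123 + 18))² = (-1184 + 141)² = (-1043)² = 1087849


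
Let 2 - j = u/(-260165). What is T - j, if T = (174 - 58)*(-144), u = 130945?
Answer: -869289487/52033 ≈ -16707.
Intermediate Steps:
T = -16704 (T = 116*(-144) = -16704)
j = 130255/52033 (j = 2 - 130945/(-260165) = 2 - 130945*(-1)/260165 = 2 - 1*(-26189/52033) = 2 + 26189/52033 = 130255/52033 ≈ 2.5033)
T - j = -16704 - 1*130255/52033 = -16704 - 130255/52033 = -869289487/52033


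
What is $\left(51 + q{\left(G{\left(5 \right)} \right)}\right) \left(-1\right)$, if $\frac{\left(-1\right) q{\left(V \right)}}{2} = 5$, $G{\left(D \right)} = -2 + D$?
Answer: $-41$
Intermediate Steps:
$q{\left(V \right)} = -10$ ($q{\left(V \right)} = \left(-2\right) 5 = -10$)
$\left(51 + q{\left(G{\left(5 \right)} \right)}\right) \left(-1\right) = \left(51 - 10\right) \left(-1\right) = 41 \left(-1\right) = -41$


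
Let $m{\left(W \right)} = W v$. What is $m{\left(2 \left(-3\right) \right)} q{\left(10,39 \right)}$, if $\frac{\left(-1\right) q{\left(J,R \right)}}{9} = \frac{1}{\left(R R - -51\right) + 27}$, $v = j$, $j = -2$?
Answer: $- \frac{36}{533} \approx -0.067542$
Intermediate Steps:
$v = -2$
$q{\left(J,R \right)} = - \frac{9}{78 + R^{2}}$ ($q{\left(J,R \right)} = - \frac{9}{\left(R R - -51\right) + 27} = - \frac{9}{\left(R^{2} + 51\right) + 27} = - \frac{9}{\left(51 + R^{2}\right) + 27} = - \frac{9}{78 + R^{2}}$)
$m{\left(W \right)} = - 2 W$ ($m{\left(W \right)} = W \left(-2\right) = - 2 W$)
$m{\left(2 \left(-3\right) \right)} q{\left(10,39 \right)} = - 2 \cdot 2 \left(-3\right) \left(- \frac{9}{78 + 39^{2}}\right) = \left(-2\right) \left(-6\right) \left(- \frac{9}{78 + 1521}\right) = 12 \left(- \frac{9}{1599}\right) = 12 \left(\left(-9\right) \frac{1}{1599}\right) = 12 \left(- \frac{3}{533}\right) = - \frac{36}{533}$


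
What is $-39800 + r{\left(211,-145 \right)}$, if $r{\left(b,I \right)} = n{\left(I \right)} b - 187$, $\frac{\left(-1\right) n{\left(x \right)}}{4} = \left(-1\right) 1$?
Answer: $-39143$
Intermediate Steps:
$n{\left(x \right)} = 4$ ($n{\left(x \right)} = - 4 \left(\left(-1\right) 1\right) = \left(-4\right) \left(-1\right) = 4$)
$r{\left(b,I \right)} = -187 + 4 b$ ($r{\left(b,I \right)} = 4 b - 187 = -187 + 4 b$)
$-39800 + r{\left(211,-145 \right)} = -39800 + \left(-187 + 4 \cdot 211\right) = -39800 + \left(-187 + 844\right) = -39800 + 657 = -39143$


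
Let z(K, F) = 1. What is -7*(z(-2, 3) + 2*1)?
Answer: -21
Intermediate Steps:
-7*(z(-2, 3) + 2*1) = -7*(1 + 2*1) = -7*(1 + 2) = -7*3 = -21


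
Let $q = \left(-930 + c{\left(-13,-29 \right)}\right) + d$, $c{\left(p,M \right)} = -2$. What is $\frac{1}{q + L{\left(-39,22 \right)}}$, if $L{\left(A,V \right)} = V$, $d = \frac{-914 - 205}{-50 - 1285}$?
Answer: $- \frac{445}{404577} \approx -0.0010999$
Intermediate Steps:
$d = \frac{373}{445}$ ($d = - \frac{1119}{-1335} = \left(-1119\right) \left(- \frac{1}{1335}\right) = \frac{373}{445} \approx 0.8382$)
$q = - \frac{414367}{445}$ ($q = \left(-930 - 2\right) + \frac{373}{445} = -932 + \frac{373}{445} = - \frac{414367}{445} \approx -931.16$)
$\frac{1}{q + L{\left(-39,22 \right)}} = \frac{1}{- \frac{414367}{445} + 22} = \frac{1}{- \frac{404577}{445}} = - \frac{445}{404577}$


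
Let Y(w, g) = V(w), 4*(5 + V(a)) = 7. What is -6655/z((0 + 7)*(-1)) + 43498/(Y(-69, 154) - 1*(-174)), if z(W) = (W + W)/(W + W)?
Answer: -4371373/683 ≈ -6400.3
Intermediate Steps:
V(a) = -13/4 (V(a) = -5 + (¼)*7 = -5 + 7/4 = -13/4)
Y(w, g) = -13/4
z(W) = 1 (z(W) = (2*W)/((2*W)) = (2*W)*(1/(2*W)) = 1)
-6655/z((0 + 7)*(-1)) + 43498/(Y(-69, 154) - 1*(-174)) = -6655/1 + 43498/(-13/4 - 1*(-174)) = -6655*1 + 43498/(-13/4 + 174) = -6655 + 43498/(683/4) = -6655 + 43498*(4/683) = -6655 + 173992/683 = -4371373/683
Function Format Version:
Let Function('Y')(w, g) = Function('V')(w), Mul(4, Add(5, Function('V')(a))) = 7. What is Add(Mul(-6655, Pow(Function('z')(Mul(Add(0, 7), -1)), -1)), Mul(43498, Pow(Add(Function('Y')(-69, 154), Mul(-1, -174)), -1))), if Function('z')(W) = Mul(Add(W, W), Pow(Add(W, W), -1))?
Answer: Rational(-4371373, 683) ≈ -6400.3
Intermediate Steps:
Function('V')(a) = Rational(-13, 4) (Function('V')(a) = Add(-5, Mul(Rational(1, 4), 7)) = Add(-5, Rational(7, 4)) = Rational(-13, 4))
Function('Y')(w, g) = Rational(-13, 4)
Function('z')(W) = 1 (Function('z')(W) = Mul(Mul(2, W), Pow(Mul(2, W), -1)) = Mul(Mul(2, W), Mul(Rational(1, 2), Pow(W, -1))) = 1)
Add(Mul(-6655, Pow(Function('z')(Mul(Add(0, 7), -1)), -1)), Mul(43498, Pow(Add(Function('Y')(-69, 154), Mul(-1, -174)), -1))) = Add(Mul(-6655, Pow(1, -1)), Mul(43498, Pow(Add(Rational(-13, 4), Mul(-1, -174)), -1))) = Add(Mul(-6655, 1), Mul(43498, Pow(Add(Rational(-13, 4), 174), -1))) = Add(-6655, Mul(43498, Pow(Rational(683, 4), -1))) = Add(-6655, Mul(43498, Rational(4, 683))) = Add(-6655, Rational(173992, 683)) = Rational(-4371373, 683)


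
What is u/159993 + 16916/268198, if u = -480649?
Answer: -63101329457/21454901307 ≈ -2.9411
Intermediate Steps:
u/159993 + 16916/268198 = -480649/159993 + 16916/268198 = -480649*1/159993 + 16916*(1/268198) = -480649/159993 + 8458/134099 = -63101329457/21454901307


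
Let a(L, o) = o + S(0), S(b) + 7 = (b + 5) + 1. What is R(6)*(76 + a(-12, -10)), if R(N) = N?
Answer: 390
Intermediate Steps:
S(b) = -1 + b (S(b) = -7 + ((b + 5) + 1) = -7 + ((5 + b) + 1) = -7 + (6 + b) = -1 + b)
a(L, o) = -1 + o (a(L, o) = o + (-1 + 0) = o - 1 = -1 + o)
R(6)*(76 + a(-12, -10)) = 6*(76 + (-1 - 10)) = 6*(76 - 11) = 6*65 = 390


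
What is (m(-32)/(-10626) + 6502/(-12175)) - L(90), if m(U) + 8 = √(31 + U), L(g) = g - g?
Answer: -34496426/64685775 - I/10626 ≈ -0.53329 - 9.4109e-5*I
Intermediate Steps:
L(g) = 0
m(U) = -8 + √(31 + U)
(m(-32)/(-10626) + 6502/(-12175)) - L(90) = ((-8 + √(31 - 32))/(-10626) + 6502/(-12175)) - 1*0 = ((-8 + √(-1))*(-1/10626) + 6502*(-1/12175)) + 0 = ((-8 + I)*(-1/10626) - 6502/12175) + 0 = ((4/5313 - I/10626) - 6502/12175) + 0 = (-34496426/64685775 - I/10626) + 0 = -34496426/64685775 - I/10626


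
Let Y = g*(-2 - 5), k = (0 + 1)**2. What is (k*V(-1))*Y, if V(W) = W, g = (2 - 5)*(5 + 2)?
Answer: -147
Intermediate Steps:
g = -21 (g = -3*7 = -21)
k = 1 (k = 1**2 = 1)
Y = 147 (Y = -21*(-2 - 5) = -21*(-7) = 147)
(k*V(-1))*Y = (1*(-1))*147 = -1*147 = -147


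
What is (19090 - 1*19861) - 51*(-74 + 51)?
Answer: 402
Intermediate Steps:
(19090 - 1*19861) - 51*(-74 + 51) = (19090 - 19861) - 51*(-23) = -771 + 1173 = 402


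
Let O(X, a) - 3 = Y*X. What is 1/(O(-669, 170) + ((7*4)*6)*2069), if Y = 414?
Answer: 1/70629 ≈ 1.4158e-5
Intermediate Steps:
O(X, a) = 3 + 414*X
1/(O(-669, 170) + ((7*4)*6)*2069) = 1/((3 + 414*(-669)) + ((7*4)*6)*2069) = 1/((3 - 276966) + (28*6)*2069) = 1/(-276963 + 168*2069) = 1/(-276963 + 347592) = 1/70629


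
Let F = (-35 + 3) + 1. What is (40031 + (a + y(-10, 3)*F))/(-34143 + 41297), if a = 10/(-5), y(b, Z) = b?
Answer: 40339/7154 ≈ 5.6387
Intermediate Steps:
F = -31 (F = -32 + 1 = -31)
a = -2 (a = -⅕*10 = -2)
(40031 + (a + y(-10, 3)*F))/(-34143 + 41297) = (40031 + (-2 - 10*(-31)))/(-34143 + 41297) = (40031 + (-2 + 310))/7154 = (40031 + 308)*(1/7154) = 40339*(1/7154) = 40339/7154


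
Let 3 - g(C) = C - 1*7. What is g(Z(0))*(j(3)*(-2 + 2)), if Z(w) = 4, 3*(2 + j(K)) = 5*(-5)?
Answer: 0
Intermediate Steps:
j(K) = -31/3 (j(K) = -2 + (5*(-5))/3 = -2 + (1/3)*(-25) = -2 - 25/3 = -31/3)
g(C) = 10 - C (g(C) = 3 - (C - 1*7) = 3 - (C - 7) = 3 - (-7 + C) = 3 + (7 - C) = 10 - C)
g(Z(0))*(j(3)*(-2 + 2)) = (10 - 1*4)*(-31*(-2 + 2)/3) = (10 - 4)*(-31/3*0) = 6*0 = 0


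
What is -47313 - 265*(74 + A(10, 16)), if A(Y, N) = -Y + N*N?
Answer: -132113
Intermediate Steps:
A(Y, N) = N² - Y (A(Y, N) = -Y + N² = N² - Y)
-47313 - 265*(74 + A(10, 16)) = -47313 - 265*(74 + (16² - 1*10)) = -47313 - 265*(74 + (256 - 10)) = -47313 - 265*(74 + 246) = -47313 - 265*320 = -47313 - 84800 = -132113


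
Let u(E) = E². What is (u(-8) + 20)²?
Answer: 7056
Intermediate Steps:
(u(-8) + 20)² = ((-8)² + 20)² = (64 + 20)² = 84² = 7056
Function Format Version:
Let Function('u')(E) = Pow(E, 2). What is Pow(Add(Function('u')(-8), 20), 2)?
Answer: 7056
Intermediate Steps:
Pow(Add(Function('u')(-8), 20), 2) = Pow(Add(Pow(-8, 2), 20), 2) = Pow(Add(64, 20), 2) = Pow(84, 2) = 7056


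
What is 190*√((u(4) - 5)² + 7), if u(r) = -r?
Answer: 380*√22 ≈ 1782.4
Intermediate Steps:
190*√((u(4) - 5)² + 7) = 190*√((-1*4 - 5)² + 7) = 190*√((-4 - 5)² + 7) = 190*√((-9)² + 7) = 190*√(81 + 7) = 190*√88 = 190*(2*√22) = 380*√22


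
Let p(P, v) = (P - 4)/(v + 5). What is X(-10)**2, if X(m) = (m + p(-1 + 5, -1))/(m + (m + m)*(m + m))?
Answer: 1/1521 ≈ 0.00065746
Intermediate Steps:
p(P, v) = (-4 + P)/(5 + v)
X(m) = m/(m + 4*m**2) (X(m) = (m + (-4 + (-1 + 5))/(5 - 1))/(m + (m + m)*(m + m)) = (m + (-4 + 4)/4)/(m + (2*m)*(2*m)) = (m + (1/4)*0)/(m + 4*m**2) = (m + 0)/(m + 4*m**2) = m/(m + 4*m**2))
X(-10)**2 = (1/(1 + 4*(-10)))**2 = (1/(1 - 40))**2 = (1/(-39))**2 = (-1/39)**2 = 1/1521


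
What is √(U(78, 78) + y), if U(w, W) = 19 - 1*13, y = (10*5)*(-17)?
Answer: 2*I*√211 ≈ 29.052*I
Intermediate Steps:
y = -850 (y = 50*(-17) = -850)
U(w, W) = 6 (U(w, W) = 19 - 13 = 6)
√(U(78, 78) + y) = √(6 - 850) = √(-844) = 2*I*√211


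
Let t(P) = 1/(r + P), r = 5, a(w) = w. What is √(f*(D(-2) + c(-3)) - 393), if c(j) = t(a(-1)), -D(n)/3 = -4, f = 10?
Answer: I*√1082/2 ≈ 16.447*I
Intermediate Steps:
D(n) = 12 (D(n) = -3*(-4) = 12)
t(P) = 1/(5 + P)
c(j) = ¼ (c(j) = 1/(5 - 1) = 1/4 = ¼)
√(f*(D(-2) + c(-3)) - 393) = √(10*(12 + ¼) - 393) = √(10*(49/4) - 393) = √(245/2 - 393) = √(-541/2) = I*√1082/2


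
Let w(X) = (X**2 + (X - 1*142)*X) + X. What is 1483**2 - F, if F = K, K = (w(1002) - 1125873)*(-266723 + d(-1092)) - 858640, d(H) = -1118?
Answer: 198433866302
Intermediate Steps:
w(X) = X + X**2 + X*(-142 + X) (w(X) = (X**2 + (X - 142)*X) + X = (X**2 + (-142 + X)*X) + X = (X**2 + X*(-142 + X)) + X = X + X**2 + X*(-142 + X))
K = -198431667013 (K = (1002*(-141 + 2*1002) - 1125873)*(-266723 - 1118) - 858640 = (1002*(-141 + 2004) - 1125873)*(-267841) - 858640 = (1002*1863 - 1125873)*(-267841) - 858640 = (1866726 - 1125873)*(-267841) - 858640 = 740853*(-267841) - 858640 = -198430808373 - 858640 = -198431667013)
F = -198431667013
1483**2 - F = 1483**2 - 1*(-198431667013) = 2199289 + 198431667013 = 198433866302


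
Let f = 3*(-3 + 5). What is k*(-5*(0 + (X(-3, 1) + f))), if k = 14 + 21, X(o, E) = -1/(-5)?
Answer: -1085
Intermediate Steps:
X(o, E) = ⅕ (X(o, E) = -1*(-⅕) = ⅕)
f = 6 (f = 3*2 = 6)
k = 35
k*(-5*(0 + (X(-3, 1) + f))) = 35*(-5*(0 + (⅕ + 6))) = 35*(-5*(0 + 31/5)) = 35*(-5*31/5) = 35*(-31) = -1085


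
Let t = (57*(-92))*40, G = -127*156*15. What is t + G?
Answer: -506940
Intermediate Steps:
G = -297180 (G = -19812*15 = -297180)
t = -209760 (t = -5244*40 = -209760)
t + G = -209760 - 297180 = -506940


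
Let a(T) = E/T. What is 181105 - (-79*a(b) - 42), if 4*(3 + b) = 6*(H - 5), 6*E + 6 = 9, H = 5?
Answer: 1086803/6 ≈ 1.8113e+5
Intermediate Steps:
E = ½ (E = -1 + (⅙)*9 = -1 + 3/2 = ½ ≈ 0.50000)
b = -3 (b = -3 + (6*(5 - 5))/4 = -3 + (6*0)/4 = -3 + (¼)*0 = -3 + 0 = -3)
a(T) = 1/(2*T)
181105 - (-79*a(b) - 42) = 181105 - (-79/(2*(-3)) - 42) = 181105 - (-79*(-1)/(2*3) - 42) = 181105 - (-79*(-⅙) - 42) = 181105 - (79/6 - 42) = 181105 - 1*(-173/6) = 181105 + 173/6 = 1086803/6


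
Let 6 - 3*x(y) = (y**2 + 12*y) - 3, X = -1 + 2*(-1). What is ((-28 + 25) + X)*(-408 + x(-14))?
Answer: 2486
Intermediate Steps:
X = -3 (X = -1 - 2 = -3)
x(y) = 3 - 4*y - y**2/3 (x(y) = 2 - ((y**2 + 12*y) - 3)/3 = 2 - (-3 + y**2 + 12*y)/3 = 2 + (1 - 4*y - y**2/3) = 3 - 4*y - y**2/3)
((-28 + 25) + X)*(-408 + x(-14)) = ((-28 + 25) - 3)*(-408 + (3 - 4*(-14) - 1/3*(-14)**2)) = (-3 - 3)*(-408 + (3 + 56 - 1/3*196)) = -6*(-408 + (3 + 56 - 196/3)) = -6*(-408 - 19/3) = -6*(-1243/3) = 2486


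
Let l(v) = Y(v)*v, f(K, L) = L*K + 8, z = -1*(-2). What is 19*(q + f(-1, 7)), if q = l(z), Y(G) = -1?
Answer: -19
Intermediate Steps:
z = 2
f(K, L) = 8 + K*L (f(K, L) = K*L + 8 = 8 + K*L)
l(v) = -v
q = -2 (q = -1*2 = -2)
19*(q + f(-1, 7)) = 19*(-2 + (8 - 1*7)) = 19*(-2 + (8 - 7)) = 19*(-2 + 1) = 19*(-1) = -19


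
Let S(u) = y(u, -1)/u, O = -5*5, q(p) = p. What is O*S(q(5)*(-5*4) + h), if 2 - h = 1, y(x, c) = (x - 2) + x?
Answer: -5000/99 ≈ -50.505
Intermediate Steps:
y(x, c) = -2 + 2*x (y(x, c) = (-2 + x) + x = -2 + 2*x)
h = 1 (h = 2 - 1*1 = 2 - 1 = 1)
O = -25
S(u) = (-2 + 2*u)/u
O*S(q(5)*(-5*4) + h) = -25*(2 - 2/(5*(-5*4) + 1)) = -25*(2 - 2/(5*(-20) + 1)) = -25*(2 - 2/(-100 + 1)) = -25*(2 - 2/(-99)) = -25*(2 - 2*(-1/99)) = -25*(2 + 2/99) = -25*200/99 = -5000/99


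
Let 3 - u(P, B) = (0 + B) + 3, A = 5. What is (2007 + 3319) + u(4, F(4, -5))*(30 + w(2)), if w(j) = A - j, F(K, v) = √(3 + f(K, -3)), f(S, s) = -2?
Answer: 5293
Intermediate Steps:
F(K, v) = 1 (F(K, v) = √(3 - 2) = √1 = 1)
w(j) = 5 - j
u(P, B) = -B (u(P, B) = 3 - ((0 + B) + 3) = 3 - (B + 3) = 3 - (3 + B) = 3 + (-3 - B) = -B)
(2007 + 3319) + u(4, F(4, -5))*(30 + w(2)) = (2007 + 3319) + (-1*1)*(30 + (5 - 1*2)) = 5326 - (30 + (5 - 2)) = 5326 - (30 + 3) = 5326 - 1*33 = 5326 - 33 = 5293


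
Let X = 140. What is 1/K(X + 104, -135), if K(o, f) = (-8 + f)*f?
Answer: 1/19305 ≈ 5.1800e-5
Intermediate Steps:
K(o, f) = f*(-8 + f)
1/K(X + 104, -135) = 1/(-135*(-8 - 135)) = 1/(-135*(-143)) = 1/19305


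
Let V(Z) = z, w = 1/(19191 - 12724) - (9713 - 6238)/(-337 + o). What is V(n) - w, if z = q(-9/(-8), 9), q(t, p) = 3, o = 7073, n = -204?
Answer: 153151225/43561712 ≈ 3.5157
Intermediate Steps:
z = 3
w = -22466089/43561712 (w = 1/(19191 - 12724) - (9713 - 6238)/(-337 + 7073) = 1/6467 - 3475/6736 = -22466089/43561712 ≈ -0.51573)
V(Z) = 3
V(n) - w = 3 - 1*(-22466089/43561712) = 3 + 22466089/43561712 = 153151225/43561712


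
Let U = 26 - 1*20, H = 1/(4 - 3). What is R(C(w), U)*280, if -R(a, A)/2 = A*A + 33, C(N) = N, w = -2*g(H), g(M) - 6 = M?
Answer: -38640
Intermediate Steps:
H = 1 (H = 1/1 = 1)
g(M) = 6 + M
U = 6 (U = 26 - 20 = 6)
w = -14 (w = -2*(6 + 1) = -2*7 = -14)
R(a, A) = -66 - 2*A² (R(a, A) = -2*(A*A + 33) = -2*(A² + 33) = -2*(33 + A²) = -66 - 2*A²)
R(C(w), U)*280 = (-66 - 2*6²)*280 = (-66 - 2*36)*280 = (-66 - 72)*280 = -138*280 = -38640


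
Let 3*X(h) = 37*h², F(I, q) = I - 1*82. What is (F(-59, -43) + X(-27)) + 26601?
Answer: 35451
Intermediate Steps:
F(I, q) = -82 + I (F(I, q) = I - 82 = -82 + I)
X(h) = 37*h²/3 (X(h) = (37*h²)/3 = 37*h²/3)
(F(-59, -43) + X(-27)) + 26601 = ((-82 - 59) + (37/3)*(-27)²) + 26601 = (-141 + (37/3)*729) + 26601 = (-141 + 8991) + 26601 = 8850 + 26601 = 35451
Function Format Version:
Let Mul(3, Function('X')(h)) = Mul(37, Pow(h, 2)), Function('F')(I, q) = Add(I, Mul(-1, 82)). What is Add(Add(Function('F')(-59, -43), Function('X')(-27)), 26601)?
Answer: 35451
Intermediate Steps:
Function('F')(I, q) = Add(-82, I) (Function('F')(I, q) = Add(I, -82) = Add(-82, I))
Function('X')(h) = Mul(Rational(37, 3), Pow(h, 2)) (Function('X')(h) = Mul(Rational(1, 3), Mul(37, Pow(h, 2))) = Mul(Rational(37, 3), Pow(h, 2)))
Add(Add(Function('F')(-59, -43), Function('X')(-27)), 26601) = Add(Add(Add(-82, -59), Mul(Rational(37, 3), Pow(-27, 2))), 26601) = Add(Add(-141, Mul(Rational(37, 3), 729)), 26601) = Add(Add(-141, 8991), 26601) = Add(8850, 26601) = 35451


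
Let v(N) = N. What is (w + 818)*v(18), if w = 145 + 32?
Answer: 17910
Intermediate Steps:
w = 177
(w + 818)*v(18) = (177 + 818)*18 = 995*18 = 17910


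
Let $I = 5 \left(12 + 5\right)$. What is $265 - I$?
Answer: $180$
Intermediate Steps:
$I = 85$ ($I = 5 \cdot 17 = 85$)
$265 - I = 265 - 85 = 180$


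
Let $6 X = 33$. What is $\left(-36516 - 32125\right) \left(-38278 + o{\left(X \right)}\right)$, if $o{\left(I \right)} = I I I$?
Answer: $\frac{20928160413}{8} \approx 2.616 \cdot 10^{9}$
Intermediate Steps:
$X = \frac{11}{2}$ ($X = \frac{1}{6} \cdot 33 = \frac{11}{2} \approx 5.5$)
$o{\left(I \right)} = I^{3}$ ($o{\left(I \right)} = I^{2} I = I^{3}$)
$\left(-36516 - 32125\right) \left(-38278 + o{\left(X \right)}\right) = \left(-36516 - 32125\right) \left(-38278 + \left(\frac{11}{2}\right)^{3}\right) = \left(-36516 - 32125\right) \left(-38278 + \frac{1331}{8}\right) = \left(-36516 - 32125\right) \left(- \frac{304893}{8}\right) = \left(-68641\right) \left(- \frac{304893}{8}\right) = \frac{20928160413}{8}$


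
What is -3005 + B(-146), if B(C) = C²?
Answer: 18311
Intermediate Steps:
-3005 + B(-146) = -3005 + (-146)² = -3005 + 21316 = 18311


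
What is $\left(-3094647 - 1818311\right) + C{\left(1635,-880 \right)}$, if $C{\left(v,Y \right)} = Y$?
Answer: $-4913838$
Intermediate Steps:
$\left(-3094647 - 1818311\right) + C{\left(1635,-880 \right)} = \left(-3094647 - 1818311\right) - 880 = -4912958 - 880 = -4913838$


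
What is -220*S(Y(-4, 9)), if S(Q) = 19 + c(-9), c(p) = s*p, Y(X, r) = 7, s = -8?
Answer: -20020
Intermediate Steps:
c(p) = -8*p
S(Q) = 91 (S(Q) = 19 - 8*(-9) = 19 + 72 = 91)
-220*S(Y(-4, 9)) = -220*91 = -20020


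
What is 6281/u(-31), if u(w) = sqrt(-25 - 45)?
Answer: -6281*I*sqrt(70)/70 ≈ -750.72*I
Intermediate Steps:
u(w) = I*sqrt(70) (u(w) = sqrt(-70) = I*sqrt(70))
6281/u(-31) = 6281/((I*sqrt(70))) = 6281*(-I*sqrt(70)/70) = -6281*I*sqrt(70)/70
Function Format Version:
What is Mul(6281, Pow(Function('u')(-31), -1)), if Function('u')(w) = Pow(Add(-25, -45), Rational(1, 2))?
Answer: Mul(Rational(-6281, 70), I, Pow(70, Rational(1, 2))) ≈ Mul(-750.72, I)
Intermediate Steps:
Function('u')(w) = Mul(I, Pow(70, Rational(1, 2))) (Function('u')(w) = Pow(-70, Rational(1, 2)) = Mul(I, Pow(70, Rational(1, 2))))
Mul(6281, Pow(Function('u')(-31), -1)) = Mul(6281, Pow(Mul(I, Pow(70, Rational(1, 2))), -1)) = Mul(6281, Mul(Rational(-1, 70), I, Pow(70, Rational(1, 2)))) = Mul(Rational(-6281, 70), I, Pow(70, Rational(1, 2)))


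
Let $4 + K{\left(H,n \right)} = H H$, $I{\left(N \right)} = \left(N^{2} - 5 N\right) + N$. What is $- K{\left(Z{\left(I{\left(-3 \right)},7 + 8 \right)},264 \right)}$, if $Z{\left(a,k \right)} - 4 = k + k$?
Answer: $-1152$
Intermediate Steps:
$I{\left(N \right)} = N^{2} - 4 N$
$Z{\left(a,k \right)} = 4 + 2 k$ ($Z{\left(a,k \right)} = 4 + \left(k + k\right) = 4 + 2 k$)
$K{\left(H,n \right)} = -4 + H^{2}$ ($K{\left(H,n \right)} = -4 + H H = -4 + H^{2}$)
$- K{\left(Z{\left(I{\left(-3 \right)},7 + 8 \right)},264 \right)} = - (-4 + \left(4 + 2 \left(7 + 8\right)\right)^{2}) = - (-4 + \left(4 + 2 \cdot 15\right)^{2}) = - (-4 + \left(4 + 30\right)^{2}) = - (-4 + 34^{2}) = - (-4 + 1156) = \left(-1\right) 1152 = -1152$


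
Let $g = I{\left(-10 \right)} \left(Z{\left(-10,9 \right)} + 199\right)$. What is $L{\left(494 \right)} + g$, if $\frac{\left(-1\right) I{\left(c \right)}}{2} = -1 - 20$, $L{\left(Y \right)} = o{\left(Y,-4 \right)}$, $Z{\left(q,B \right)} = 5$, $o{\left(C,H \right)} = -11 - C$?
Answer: $8063$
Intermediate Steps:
$L{\left(Y \right)} = -11 - Y$
$I{\left(c \right)} = 42$ ($I{\left(c \right)} = - 2 \left(-1 - 20\right) = \left(-2\right) \left(-21\right) = 42$)
$g = 8568$ ($g = 42 \left(5 + 199\right) = 42 \cdot 204 = 8568$)
$L{\left(494 \right)} + g = \left(-11 - 494\right) + 8568 = -505 + 8568 = 8063$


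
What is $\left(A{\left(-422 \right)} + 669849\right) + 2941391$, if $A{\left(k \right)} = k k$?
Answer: $3789324$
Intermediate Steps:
$A{\left(k \right)} = k^{2}$
$\left(A{\left(-422 \right)} + 669849\right) + 2941391 = \left(\left(-422\right)^{2} + 669849\right) + 2941391 = \left(178084 + 669849\right) + 2941391 = 847933 + 2941391 = 3789324$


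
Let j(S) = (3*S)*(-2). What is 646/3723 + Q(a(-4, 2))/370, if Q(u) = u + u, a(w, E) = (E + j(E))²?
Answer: 5786/8103 ≈ 0.71406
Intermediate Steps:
j(S) = -6*S
a(w, E) = 25*E² (a(w, E) = (E - 6*E)² = (-5*E)² = 25*E²)
Q(u) = 2*u
646/3723 + Q(a(-4, 2))/370 = 646/3723 + (2*(25*2²))/370 = 646*(1/3723) + (2*(25*4))*(1/370) = 38/219 + (2*100)*(1/370) = 38/219 + 200*(1/370) = 38/219 + 20/37 = 5786/8103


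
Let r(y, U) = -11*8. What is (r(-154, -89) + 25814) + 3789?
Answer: 29515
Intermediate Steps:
r(y, U) = -88
(r(-154, -89) + 25814) + 3789 = (-88 + 25814) + 3789 = 25726 + 3789 = 29515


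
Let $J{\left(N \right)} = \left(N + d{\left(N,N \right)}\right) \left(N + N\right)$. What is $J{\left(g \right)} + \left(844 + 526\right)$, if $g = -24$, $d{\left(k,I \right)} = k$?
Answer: $3674$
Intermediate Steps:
$J{\left(N \right)} = 4 N^{2}$ ($J{\left(N \right)} = \left(N + N\right) \left(N + N\right) = 2 N 2 N = 4 N^{2}$)
$J{\left(g \right)} + \left(844 + 526\right) = 4 \left(-24\right)^{2} + \left(844 + 526\right) = 4 \cdot 576 + 1370 = 2304 + 1370 = 3674$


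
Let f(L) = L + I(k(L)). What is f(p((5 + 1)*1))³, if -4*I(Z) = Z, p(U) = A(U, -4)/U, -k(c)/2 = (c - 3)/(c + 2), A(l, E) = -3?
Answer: -125/27 ≈ -4.6296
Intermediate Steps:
k(c) = -2*(-3 + c)/(2 + c) (k(c) = -2*(c - 3)/(c + 2) = -2*(-3 + c)/(2 + c))
p(U) = -3/U
I(Z) = -Z/4
f(L) = L - (3 - L)/(2*(2 + L))
f(p((5 + 1)*1))³ = ((-3 - 3/(5 + 1) + 2*(-3/(5 + 1))*(2 - 3/(5 + 1)))/(2*(2 - 3/(5 + 1))))³ = ((-3 - 3/(6*1) + 2*(-3/(6*1))*(2 - 3/(6*1)))/(2*(2 - 3/(6*1))))³ = ((-3 - 3/6 + 2*(-3/6)*(2 - 3/6))/(2*(2 - 3/6)))³ = ((-3 - 3*⅙ + 2*(-3*⅙)*(2 - 3*⅙))/(2*(2 - 3*⅙)))³ = ((-3 - ½ + 2*(-½)*(2 - ½))/(2*(2 - ½)))³ = ((-3 - ½ + 2*(-½)*(3/2))/(2*(3/2)))³ = ((½)*(⅔)*(-3 - ½ - 3/2))³ = ((½)*(⅔)*(-5))³ = (-5/3)³ = -125/27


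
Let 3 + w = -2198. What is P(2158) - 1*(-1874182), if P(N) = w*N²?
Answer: -10248103582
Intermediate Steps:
w = -2201 (w = -3 - 2198 = -2201)
P(N) = -2201*N²
P(2158) - 1*(-1874182) = -2201*2158² - 1*(-1874182) = -2201*4656964 + 1874182 = -10249977764 + 1874182 = -10248103582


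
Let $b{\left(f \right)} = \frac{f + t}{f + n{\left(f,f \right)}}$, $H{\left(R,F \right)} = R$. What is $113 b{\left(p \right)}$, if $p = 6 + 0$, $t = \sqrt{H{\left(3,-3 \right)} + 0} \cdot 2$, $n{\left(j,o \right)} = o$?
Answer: $\frac{113}{2} + \frac{113 \sqrt{3}}{6} \approx 89.12$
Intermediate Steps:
$t = 2 \sqrt{3}$ ($t = \sqrt{3 + 0} \cdot 2 = \sqrt{3} \cdot 2 = 2 \sqrt{3} \approx 3.4641$)
$p = 6$
$b{\left(f \right)} = \frac{f + 2 \sqrt{3}}{2 f}$ ($b{\left(f \right)} = \frac{f + 2 \sqrt{3}}{f + f} = \frac{f + 2 \sqrt{3}}{2 f}$)
$113 b{\left(p \right)} = 113 \frac{\sqrt{3} + \frac{1}{2} \cdot 6}{6} = 113 \frac{\sqrt{3} + 3}{6} = 113 \frac{3 + \sqrt{3}}{6} = 113 \left(\frac{1}{2} + \frac{\sqrt{3}}{6}\right) = \frac{113}{2} + \frac{113 \sqrt{3}}{6}$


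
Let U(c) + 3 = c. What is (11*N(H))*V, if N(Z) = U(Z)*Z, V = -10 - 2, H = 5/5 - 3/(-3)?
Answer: 264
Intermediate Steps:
U(c) = -3 + c
H = 2 (H = 5*(⅕) - 3*(-⅓) = 1 + 1 = 2)
V = -12
N(Z) = Z*(-3 + Z) (N(Z) = (-3 + Z)*Z = Z*(-3 + Z))
(11*N(H))*V = (11*(2*(-3 + 2)))*(-12) = (11*(2*(-1)))*(-12) = (11*(-2))*(-12) = -22*(-12) = 264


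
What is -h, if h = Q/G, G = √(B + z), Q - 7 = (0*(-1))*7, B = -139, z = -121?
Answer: 7*I*√65/130 ≈ 0.43412*I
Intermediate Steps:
Q = 7 (Q = 7 + (0*(-1))*7 = 7 + 0*7 = 7 + 0 = 7)
G = 2*I*√65 (G = √(-139 - 121) = √(-260) = 2*I*√65 ≈ 16.125*I)
h = -7*I*√65/130 (h = 7/((2*I*√65)) = 7*(-I*√65/130) = -7*I*√65/130 ≈ -0.43412*I)
-h = -(-7)*I*√65/130 = 7*I*√65/130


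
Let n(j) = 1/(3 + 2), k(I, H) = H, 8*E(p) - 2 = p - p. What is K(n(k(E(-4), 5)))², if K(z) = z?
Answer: 1/25 ≈ 0.040000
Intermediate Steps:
E(p) = ¼ (E(p) = ¼ + (p - p)/8 = ¼ + (⅛)*0 = ¼ + 0 = ¼)
n(j) = ⅕ (n(j) = 1/5 = ⅕)
K(n(k(E(-4), 5)))² = (⅕)² = 1/25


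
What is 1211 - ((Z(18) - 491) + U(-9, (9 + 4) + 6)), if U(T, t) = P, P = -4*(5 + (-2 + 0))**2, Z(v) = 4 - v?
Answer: 1752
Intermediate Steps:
P = -36 (P = -4*(5 - 2)**2 = -4*3**2 = -4*9 = -36)
U(T, t) = -36
1211 - ((Z(18) - 491) + U(-9, (9 + 4) + 6)) = 1211 - (((4 - 1*18) - 491) - 36) = 1211 - (((4 - 18) - 491) - 36) = 1211 - ((-14 - 491) - 36) = 1211 - (-505 - 36) = 1211 - 1*(-541) = 1211 + 541 = 1752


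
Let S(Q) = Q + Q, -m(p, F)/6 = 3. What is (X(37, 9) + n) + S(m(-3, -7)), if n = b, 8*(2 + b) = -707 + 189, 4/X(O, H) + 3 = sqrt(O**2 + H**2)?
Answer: -592203/5764 + 20*sqrt(58)/1441 ≈ -102.64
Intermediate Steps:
X(O, H) = 4/(-3 + sqrt(H**2 + O**2)) (X(O, H) = 4/(-3 + sqrt(O**2 + H**2)) = 4/(-3 + sqrt(H**2 + O**2)))
b = -267/4 (b = -2 + (-707 + 189)/8 = -2 + (1/8)*(-518) = -2 - 259/4 = -267/4 ≈ -66.750)
m(p, F) = -18 (m(p, F) = -6*3 = -18)
S(Q) = 2*Q
n = -267/4 ≈ -66.750
(X(37, 9) + n) + S(m(-3, -7)) = (4/(-3 + sqrt(9**2 + 37**2)) - 267/4) + 2*(-18) = (4/(-3 + sqrt(81 + 1369)) - 267/4) - 36 = (4/(-3 + sqrt(1450)) - 267/4) - 36 = (4/(-3 + 5*sqrt(58)) - 267/4) - 36 = (-267/4 + 4/(-3 + 5*sqrt(58))) - 36 = -411/4 + 4/(-3 + 5*sqrt(58))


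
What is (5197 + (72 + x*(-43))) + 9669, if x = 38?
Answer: 13304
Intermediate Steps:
(5197 + (72 + x*(-43))) + 9669 = (5197 + (72 + 38*(-43))) + 9669 = (5197 + (72 - 1634)) + 9669 = (5197 - 1562) + 9669 = 3635 + 9669 = 13304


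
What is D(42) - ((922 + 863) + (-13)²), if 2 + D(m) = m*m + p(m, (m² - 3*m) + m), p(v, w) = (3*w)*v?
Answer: 211488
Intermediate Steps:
p(v, w) = 3*v*w
D(m) = -2 + m² + 3*m*(m² - 2*m) (D(m) = -2 + (m*m + 3*m*((m² - 3*m) + m)) = -2 + (m² + 3*m*(m² - 2*m)) = -2 + m² + 3*m*(m² - 2*m))
D(42) - ((922 + 863) + (-13)²) = (-2 - 5*42² + 3*42³) - ((922 + 863) + (-13)²) = (-2 - 5*1764 + 3*74088) - (1785 + 169) = (-2 - 8820 + 222264) - 1*1954 = 213442 - 1954 = 211488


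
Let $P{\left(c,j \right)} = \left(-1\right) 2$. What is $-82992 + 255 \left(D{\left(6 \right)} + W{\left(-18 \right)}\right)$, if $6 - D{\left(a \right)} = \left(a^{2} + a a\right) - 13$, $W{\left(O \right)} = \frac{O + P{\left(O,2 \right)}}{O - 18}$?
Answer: $- \frac{289096}{3} \approx -96365.0$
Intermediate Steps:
$P{\left(c,j \right)} = -2$
$W{\left(O \right)} = \frac{-2 + O}{-18 + O}$ ($W{\left(O \right)} = \frac{O - 2}{O - 18} = \frac{-2 + O}{-18 + O}$)
$D{\left(a \right)} = 19 - 2 a^{2}$ ($D{\left(a \right)} = 6 - \left(\left(a^{2} + a a\right) - 13\right) = 6 - \left(\left(a^{2} + a^{2}\right) - 13\right) = 6 - \left(2 a^{2} - 13\right) = 6 - \left(-13 + 2 a^{2}\right) = 19 - 2 a^{2}$)
$-82992 + 255 \left(D{\left(6 \right)} + W{\left(-18 \right)}\right) = -82992 + 255 \left(\left(19 - 2 \cdot 6^{2}\right) + \frac{-2 - 18}{-18 - 18}\right) = -82992 + 255 \left(\left(19 - 72\right) + \frac{1}{-36} \left(-20\right)\right) = -82992 + 255 \left(\left(19 - 72\right) - - \frac{5}{9}\right) = -82992 + 255 \left(-53 + \frac{5}{9}\right) = -82992 + 255 \left(- \frac{472}{9}\right) = -82992 - \frac{40120}{3} = - \frac{289096}{3}$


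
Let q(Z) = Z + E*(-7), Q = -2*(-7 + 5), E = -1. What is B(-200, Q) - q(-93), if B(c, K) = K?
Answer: 90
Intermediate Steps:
Q = 4 (Q = -2*(-2) = 4)
q(Z) = 7 + Z (q(Z) = Z - 1*(-7) = Z + 7 = 7 + Z)
B(-200, Q) - q(-93) = 4 - (7 - 93) = 4 - 1*(-86) = 4 + 86 = 90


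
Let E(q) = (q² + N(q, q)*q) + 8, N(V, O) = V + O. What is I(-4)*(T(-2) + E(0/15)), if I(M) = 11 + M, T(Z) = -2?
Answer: 42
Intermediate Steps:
N(V, O) = O + V
E(q) = 8 + 3*q² (E(q) = (q² + (q + q)*q) + 8 = (q² + (2*q)*q) + 8 = (q² + 2*q²) + 8 = 3*q² + 8 = 8 + 3*q²)
I(-4)*(T(-2) + E(0/15)) = (11 - 4)*(-2 + (8 + 3*(0/15)²)) = 7*(-2 + (8 + 3*(0*(1/15))²)) = 7*(-2 + (8 + 3*0²)) = 7*(-2 + (8 + 3*0)) = 7*(-2 + (8 + 0)) = 7*(-2 + 8) = 7*6 = 42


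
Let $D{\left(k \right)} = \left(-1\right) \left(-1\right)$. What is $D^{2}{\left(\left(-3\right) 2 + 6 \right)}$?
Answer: $1$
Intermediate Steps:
$D{\left(k \right)} = 1$
$D^{2}{\left(\left(-3\right) 2 + 6 \right)} = 1^{2} = 1$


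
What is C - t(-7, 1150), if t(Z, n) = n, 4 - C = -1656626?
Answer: 1655480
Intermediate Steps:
C = 1656630 (C = 4 - 1*(-1656626) = 4 + 1656626 = 1656630)
C - t(-7, 1150) = 1656630 - 1*1150 = 1656630 - 1150 = 1655480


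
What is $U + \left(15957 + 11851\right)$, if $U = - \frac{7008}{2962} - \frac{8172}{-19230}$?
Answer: $\frac{131984378642}{4746605} \approx 27806.0$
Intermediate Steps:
$U = - \frac{9213198}{4746605}$ ($U = \left(-7008\right) \frac{1}{2962} - - \frac{1362}{3205} = - \frac{3504}{1481} + \frac{1362}{3205} = - \frac{9213198}{4746605} \approx -1.941$)
$U + \left(15957 + 11851\right) = - \frac{9213198}{4746605} + \left(15957 + 11851\right) = - \frac{9213198}{4746605} + 27808 = \frac{131984378642}{4746605}$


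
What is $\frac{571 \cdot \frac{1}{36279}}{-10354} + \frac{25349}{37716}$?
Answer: $\frac{1586982241583}{2361227567076} \approx 0.6721$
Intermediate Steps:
$\frac{571 \cdot \frac{1}{36279}}{-10354} + \frac{25349}{37716} = 571 \cdot \frac{1}{36279} \left(- \frac{1}{10354}\right) + 25349 \cdot \frac{1}{37716} = \frac{571}{36279} \left(- \frac{1}{10354}\right) + \frac{25349}{37716} = - \frac{571}{375632766} + \frac{25349}{37716} = \frac{1586982241583}{2361227567076}$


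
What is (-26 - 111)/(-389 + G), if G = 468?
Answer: -137/79 ≈ -1.7342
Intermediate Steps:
(-26 - 111)/(-389 + G) = (-26 - 111)/(-389 + 468) = -137/79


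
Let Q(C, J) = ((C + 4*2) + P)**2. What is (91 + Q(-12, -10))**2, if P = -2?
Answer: 16129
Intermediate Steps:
Q(C, J) = (6 + C)**2 (Q(C, J) = ((C + 4*2) - 2)**2 = ((C + 8) - 2)**2 = ((8 + C) - 2)**2 = (6 + C)**2)
(91 + Q(-12, -10))**2 = (91 + (6 - 12)**2)**2 = (91 + (-6)**2)**2 = (91 + 36)**2 = 127**2 = 16129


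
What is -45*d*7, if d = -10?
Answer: 3150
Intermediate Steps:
-45*d*7 = -45*(-10)*7 = 450*7 = 3150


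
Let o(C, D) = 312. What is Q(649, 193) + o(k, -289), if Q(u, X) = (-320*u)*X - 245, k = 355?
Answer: -40082173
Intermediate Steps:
Q(u, X) = -245 - 320*X*u (Q(u, X) = -320*X*u - 245 = -245 - 320*X*u)
Q(649, 193) + o(k, -289) = (-245 - 320*193*649) + 312 = (-245 - 40082240) + 312 = -40082485 + 312 = -40082173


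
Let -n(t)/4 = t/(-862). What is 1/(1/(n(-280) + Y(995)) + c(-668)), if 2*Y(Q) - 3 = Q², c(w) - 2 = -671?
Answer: -213350474/142731466675 ≈ -0.0014948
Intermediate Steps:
c(w) = -669 (c(w) = 2 - 671 = -669)
n(t) = 2*t/431 (n(t) = -4*t/(-862) = -4*t*(-1)/862 = -(-2)*t/431 = 2*t/431)
Y(Q) = 3/2 + Q²/2
1/(1/(n(-280) + Y(995)) + c(-668)) = 1/(1/((2/431)*(-280) + (3/2 + (½)*995²)) - 669) = 1/(1/(-560/431 + (3/2 + (½)*990025)) - 669) = 1/(1/(-560/431 + (3/2 + 990025/2)) - 669) = 1/(1/(-560/431 + 495014) - 669) = 1/(1/(213350474/431) - 669) = 1/(431/213350474 - 669) = 1/(-142731466675/213350474) = -213350474/142731466675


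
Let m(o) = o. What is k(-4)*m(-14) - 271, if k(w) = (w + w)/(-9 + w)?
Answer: -3635/13 ≈ -279.62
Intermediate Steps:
k(w) = 2*w/(-9 + w) (k(w) = (2*w)/(-9 + w) = 2*w/(-9 + w))
k(-4)*m(-14) - 271 = (2*(-4)/(-9 - 4))*(-14) - 271 = (2*(-4)/(-13))*(-14) - 271 = (2*(-4)*(-1/13))*(-14) - 271 = (8/13)*(-14) - 271 = -112/13 - 271 = -3635/13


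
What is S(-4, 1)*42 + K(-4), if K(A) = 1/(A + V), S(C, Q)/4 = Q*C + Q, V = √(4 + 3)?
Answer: -4540/9 - √7/9 ≈ -504.74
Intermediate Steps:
V = √7 ≈ 2.6458
S(C, Q) = 4*Q + 4*C*Q (S(C, Q) = 4*(Q*C + Q) = 4*(C*Q + Q) = 4*(Q + C*Q) = 4*Q + 4*C*Q)
K(A) = 1/(A + √7)
S(-4, 1)*42 + K(-4) = (4*1*(1 - 4))*42 + 1/(-4 + √7) = (4*1*(-3))*42 + 1/(-4 + √7) = -12*42 + 1/(-4 + √7) = -504 + 1/(-4 + √7)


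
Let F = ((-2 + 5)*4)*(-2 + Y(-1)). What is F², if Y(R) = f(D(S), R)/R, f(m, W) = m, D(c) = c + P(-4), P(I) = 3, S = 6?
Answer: 17424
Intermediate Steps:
D(c) = 3 + c (D(c) = c + 3 = 3 + c)
Y(R) = 9/R (Y(R) = (3 + 6)/R = 9/R)
F = -132 (F = ((-2 + 5)*4)*(-2 + 9/(-1)) = (3*4)*(-2 + 9*(-1)) = 12*(-2 - 9) = 12*(-11) = -132)
F² = (-132)² = 17424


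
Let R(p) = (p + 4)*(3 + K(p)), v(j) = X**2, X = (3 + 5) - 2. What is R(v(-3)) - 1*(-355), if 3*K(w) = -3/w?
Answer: 4265/9 ≈ 473.89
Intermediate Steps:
K(w) = -1/w (K(w) = (-3/w)/3 = -1/w)
X = 6 (X = 8 - 2 = 6)
v(j) = 36 (v(j) = 6**2 = 36)
R(p) = (3 - 1/p)*(4 + p) (R(p) = (p + 4)*(3 - 1/p) = (4 + p)*(3 - 1/p) = (3 - 1/p)*(4 + p))
R(v(-3)) - 1*(-355) = (11 - 4/36 + 3*36) - 1*(-355) = (11 - 4*1/36 + 108) + 355 = (11 - 1/9 + 108) + 355 = 1070/9 + 355 = 4265/9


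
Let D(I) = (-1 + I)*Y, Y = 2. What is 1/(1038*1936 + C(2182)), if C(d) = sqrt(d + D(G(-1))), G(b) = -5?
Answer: 1004784/2019181772227 - sqrt(2170)/4038363544454 ≈ 4.9761e-7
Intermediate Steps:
D(I) = -2 + 2*I (D(I) = (-1 + I)*2 = -2 + 2*I)
C(d) = sqrt(-12 + d) (C(d) = sqrt(d + (-2 + 2*(-5))) = sqrt(d + (-2 - 10)) = sqrt(d - 12) = sqrt(-12 + d))
1/(1038*1936 + C(2182)) = 1/(1038*1936 + sqrt(-12 + 2182)) = 1/(2009568 + sqrt(2170))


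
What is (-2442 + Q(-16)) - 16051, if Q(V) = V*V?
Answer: -18237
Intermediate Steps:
Q(V) = V**2
(-2442 + Q(-16)) - 16051 = (-2442 + (-16)**2) - 16051 = (-2442 + 256) - 16051 = -2186 - 16051 = -18237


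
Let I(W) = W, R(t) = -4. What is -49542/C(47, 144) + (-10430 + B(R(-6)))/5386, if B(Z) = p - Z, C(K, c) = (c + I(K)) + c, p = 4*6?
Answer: -135158941/902155 ≈ -149.82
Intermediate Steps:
p = 24
C(K, c) = K + 2*c (C(K, c) = (c + K) + c = (K + c) + c = K + 2*c)
B(Z) = 24 - Z
-49542/C(47, 144) + (-10430 + B(R(-6)))/5386 = -49542/(47 + 2*144) + (-10430 + (24 - 1*(-4)))/5386 = -49542/(47 + 288) + (-10430 + (24 + 4))*(1/5386) = -49542/335 + (-10430 + 28)*(1/5386) = -49542*1/335 - 10402*1/5386 = -49542/335 - 5201/2693 = -135158941/902155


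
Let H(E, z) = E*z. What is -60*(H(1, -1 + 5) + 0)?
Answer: -240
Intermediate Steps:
-60*(H(1, -1 + 5) + 0) = -60*(1*(-1 + 5) + 0) = -60*(1*4 + 0) = -60*(4 + 0) = -60*4 = -240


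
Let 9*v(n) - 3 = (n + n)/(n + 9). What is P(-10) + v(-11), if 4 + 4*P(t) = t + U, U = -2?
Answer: -22/9 ≈ -2.4444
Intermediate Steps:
P(t) = -3/2 + t/4 (P(t) = -1 + (t - 2)/4 = -1 + (-2 + t)/4 = -1 + (-1/2 + t/4) = -3/2 + t/4)
v(n) = 1/3 + 2*n/(9*(9 + n)) (v(n) = 1/3 + ((n + n)/(n + 9))/9 = 1/3 + ((2*n)/(9 + n))/9 = 1/3 + (2*n/(9 + n))/9 = 1/3 + 2*n/(9*(9 + n)))
P(-10) + v(-11) = (-3/2 + (1/4)*(-10)) + (27 + 5*(-11))/(9*(9 - 11)) = (-3/2 - 5/2) + (1/9)*(27 - 55)/(-2) = -4 + (1/9)*(-1/2)*(-28) = -4 + 14/9 = -22/9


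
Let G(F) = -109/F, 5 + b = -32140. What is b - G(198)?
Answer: -6364601/198 ≈ -32144.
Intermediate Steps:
b = -32145 (b = -5 - 32140 = -32145)
b - G(198) = -32145 - (-109)/198 = -32145 - 1*(-109/198) = -32145 + 109/198 = -6364601/198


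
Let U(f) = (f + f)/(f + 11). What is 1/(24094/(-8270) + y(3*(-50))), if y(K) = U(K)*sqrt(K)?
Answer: -962462959745/233630098268089 - 3564979912500*I*sqrt(6)/233630098268089 ≈ -0.0041196 - 0.037377*I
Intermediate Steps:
U(f) = 2*f/(11 + f) (U(f) = (2*f)/(11 + f) = 2*f/(11 + f))
y(K) = 2*K**(3/2)/(11 + K) (y(K) = (2*K/(11 + K))*sqrt(K) = 2*K**(3/2)/(11 + K))
1/(24094/(-8270) + y(3*(-50))) = 1/(24094/(-8270) + 2*(3*(-50))**(3/2)/(11 + 3*(-50))) = 1/(24094*(-1/8270) + 2*(-150)**(3/2)/(11 - 150)) = 1/(-12047/4135 + 2*(-750*I*sqrt(6))/(-139)) = 1/(-12047/4135 + 2*(-750*I*sqrt(6))*(-1/139)) = 1/(-12047/4135 + 1500*I*sqrt(6)/139)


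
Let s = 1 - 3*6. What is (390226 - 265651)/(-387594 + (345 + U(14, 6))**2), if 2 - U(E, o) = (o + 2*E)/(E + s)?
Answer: -1121175/2332721 ≈ -0.48063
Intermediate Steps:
s = -17 (s = 1 - 18 = -17)
U(E, o) = 2 - (o + 2*E)/(-17 + E) (U(E, o) = 2 - (o + 2*E)/(E - 17) = 2 - (o + 2*E)/(-17 + E))
(390226 - 265651)/(-387594 + (345 + U(14, 6))**2) = (390226 - 265651)/(-387594 + (345 + (-34 - 1*6)/(-17 + 14))**2) = 124575/(-387594 + (345 + (-34 - 6)/(-3))**2) = 124575/(-387594 + (345 - 1/3*(-40))**2) = 124575/(-387594 + (345 + 40/3)**2) = 124575/(-387594 + (1075/3)**2) = 124575/(-387594 + 1155625/9) = 124575/(-2332721/9) = 124575*(-9/2332721) = -1121175/2332721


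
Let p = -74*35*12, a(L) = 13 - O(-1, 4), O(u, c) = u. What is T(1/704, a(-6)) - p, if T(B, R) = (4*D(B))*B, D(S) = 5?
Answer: 5470085/176 ≈ 31080.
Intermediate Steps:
a(L) = 14 (a(L) = 13 - 1*(-1) = 13 + 1 = 14)
T(B, R) = 20*B (T(B, R) = (4*5)*B = 20*B)
p = -31080 (p = -2590*12 = -31080)
T(1/704, a(-6)) - p = 20/704 - 1*(-31080) = 20*(1/704) + 31080 = 5/176 + 31080 = 5470085/176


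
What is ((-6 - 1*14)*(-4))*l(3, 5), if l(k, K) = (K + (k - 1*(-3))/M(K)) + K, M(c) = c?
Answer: 896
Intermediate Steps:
l(k, K) = 2*K + (3 + k)/K (l(k, K) = (K + (k - 1*(-3))/K) + K = (K + (k + 3)/K) + K = (K + (3 + k)/K) + K = 2*K + (3 + k)/K)
((-6 - 1*14)*(-4))*l(3, 5) = ((-6 - 1*14)*(-4))*((3 + 3 + 2*5²)/5) = ((-6 - 14)*(-4))*((3 + 3 + 2*25)/5) = (-20*(-4))*((3 + 3 + 50)/5) = 80*((⅕)*56) = 80*(56/5) = 896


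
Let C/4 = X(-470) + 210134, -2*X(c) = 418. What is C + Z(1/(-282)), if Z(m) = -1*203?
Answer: 839497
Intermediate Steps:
X(c) = -209 (X(c) = -1/2*418 = -209)
Z(m) = -203
C = 839700 (C = 4*(-209 + 210134) = 4*209925 = 839700)
C + Z(1/(-282)) = 839700 - 203 = 839497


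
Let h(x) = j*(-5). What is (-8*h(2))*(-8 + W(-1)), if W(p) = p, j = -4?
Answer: 1440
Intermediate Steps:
h(x) = 20 (h(x) = -4*(-5) = 20)
(-8*h(2))*(-8 + W(-1)) = (-8*20)*(-8 - 1) = -160*(-9) = 1440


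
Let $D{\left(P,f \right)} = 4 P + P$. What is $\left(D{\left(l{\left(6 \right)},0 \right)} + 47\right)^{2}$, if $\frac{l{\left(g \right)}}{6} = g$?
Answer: $51529$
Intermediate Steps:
$l{\left(g \right)} = 6 g$
$D{\left(P,f \right)} = 5 P$
$\left(D{\left(l{\left(6 \right)},0 \right)} + 47\right)^{2} = \left(5 \cdot 6 \cdot 6 + 47\right)^{2} = \left(5 \cdot 36 + 47\right)^{2} = \left(180 + 47\right)^{2} = 227^{2} = 51529$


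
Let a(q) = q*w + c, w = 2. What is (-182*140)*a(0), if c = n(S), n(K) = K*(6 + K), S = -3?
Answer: 229320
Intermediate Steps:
c = -9 (c = -3*(6 - 3) = -3*3 = -9)
a(q) = -9 + 2*q (a(q) = q*2 - 9 = 2*q - 9 = -9 + 2*q)
(-182*140)*a(0) = (-182*140)*(-9 + 2*0) = -25480*(-9 + 0) = -25480*(-9) = 229320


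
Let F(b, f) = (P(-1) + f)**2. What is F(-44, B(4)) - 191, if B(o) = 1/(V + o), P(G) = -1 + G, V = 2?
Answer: -6755/36 ≈ -187.64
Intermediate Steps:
B(o) = 1/(2 + o)
F(b, f) = (-2 + f)**2 (F(b, f) = ((-1 - 1) + f)**2 = (-2 + f)**2)
F(-44, B(4)) - 191 = (-2 + 1/(2 + 4))**2 - 191 = (-2 + 1/6)**2 - 191 = (-11/6)**2 - 191 = 121/36 - 191 = -6755/36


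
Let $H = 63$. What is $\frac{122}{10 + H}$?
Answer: $\frac{122}{73} \approx 1.6712$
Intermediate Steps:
$\frac{122}{10 + H} = \frac{122}{10 + 63} = \frac{122}{73}$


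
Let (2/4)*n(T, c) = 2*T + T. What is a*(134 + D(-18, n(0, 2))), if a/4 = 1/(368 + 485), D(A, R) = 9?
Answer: 572/853 ≈ 0.67057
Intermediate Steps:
n(T, c) = 6*T (n(T, c) = 2*(2*T + T) = 2*(3*T) = 6*T)
a = 4/853 (a = 4/(368 + 485) = 4/853 ≈ 0.0046893)
a*(134 + D(-18, n(0, 2))) = 4*(134 + 9)/853 = (4/853)*143 = 572/853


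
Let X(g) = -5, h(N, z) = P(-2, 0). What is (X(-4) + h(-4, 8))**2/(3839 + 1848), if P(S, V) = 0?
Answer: 25/5687 ≈ 0.0043960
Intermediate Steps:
h(N, z) = 0
(X(-4) + h(-4, 8))**2/(3839 + 1848) = (-5 + 0)**2/(3839 + 1848) = (-5)**2/5687 = 25*(1/5687) = 25/5687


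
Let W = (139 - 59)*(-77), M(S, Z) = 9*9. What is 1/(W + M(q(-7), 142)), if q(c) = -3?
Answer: -1/6079 ≈ -0.00016450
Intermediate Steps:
M(S, Z) = 81
W = -6160 (W = 80*(-77) = -6160)
1/(W + M(q(-7), 142)) = 1/(-6160 + 81) = 1/(-6079) = -1/6079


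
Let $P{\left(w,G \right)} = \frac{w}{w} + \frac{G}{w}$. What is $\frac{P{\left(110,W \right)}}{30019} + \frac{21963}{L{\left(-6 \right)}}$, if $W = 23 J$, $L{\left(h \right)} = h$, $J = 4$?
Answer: $- \frac{12087300243}{3302090} \approx -3660.5$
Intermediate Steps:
$W = 92$ ($W = 23 \cdot 4 = 92$)
$P{\left(w,G \right)} = 1 + \frac{G}{w}$
$\frac{P{\left(110,W \right)}}{30019} + \frac{21963}{L{\left(-6 \right)}} = \frac{\frac{1}{110} \left(92 + 110\right)}{30019} + \frac{21963}{-6} = \frac{1}{110} \cdot 202 \cdot \frac{1}{30019} + 21963 \left(- \frac{1}{6}\right) = \frac{101}{55} \cdot \frac{1}{30019} - \frac{7321}{2} = \frac{101}{1651045} - \frac{7321}{2} = - \frac{12087300243}{3302090}$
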